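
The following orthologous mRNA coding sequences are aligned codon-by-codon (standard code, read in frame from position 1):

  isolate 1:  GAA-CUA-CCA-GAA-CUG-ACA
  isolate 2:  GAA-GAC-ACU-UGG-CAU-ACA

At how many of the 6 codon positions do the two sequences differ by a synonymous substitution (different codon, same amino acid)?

0

Codon 1: GAA Glu / GAA Glu — identical.
Codon 2: CUA Leu / GAC Asp — nonsynonymous.
Codon 3: CCA Pro / ACU Thr — nonsynonymous.
Codon 4: GAA Glu / UGG Trp — nonsynonymous.
Codon 5: CUG Leu / CAU His — nonsynonymous.
Codon 6: ACA Thr / ACA Thr — identical.
Synonymous differences: 0.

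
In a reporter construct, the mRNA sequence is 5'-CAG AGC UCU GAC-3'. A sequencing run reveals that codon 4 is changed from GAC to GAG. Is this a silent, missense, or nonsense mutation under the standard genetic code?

missense

Position 12 falls in codon 4: GAC → Asp.
After the substitution the codon is GAG → Glu.
Asp ≠ Glu, so this is a missense mutation.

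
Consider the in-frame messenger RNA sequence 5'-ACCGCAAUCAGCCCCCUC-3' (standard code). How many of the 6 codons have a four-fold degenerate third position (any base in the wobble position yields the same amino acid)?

Codon 1 ACC (Thr): third position 4-fold.
Codon 2 GCA (Ala): third position 4-fold.
Codon 3 AUC (Ile): third position 3-fold.
Codon 4 AGC (Ser): third position 2-fold.
Codon 5 CCC (Pro): third position 4-fold.
Codon 6 CUC (Leu): third position 4-fold.
Four-fold degenerate third positions: 4.

4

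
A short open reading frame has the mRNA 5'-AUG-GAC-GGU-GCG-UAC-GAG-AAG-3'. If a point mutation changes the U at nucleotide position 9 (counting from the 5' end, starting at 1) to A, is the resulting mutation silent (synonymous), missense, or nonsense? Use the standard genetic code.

silent

Position 9 falls in codon 3: GGU → Gly.
After the substitution the codon is GGA → Gly.
Both encode Gly, so the change is synonymous.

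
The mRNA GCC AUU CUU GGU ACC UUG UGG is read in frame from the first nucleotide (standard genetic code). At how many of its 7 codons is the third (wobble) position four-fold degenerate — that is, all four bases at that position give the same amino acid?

Codon 1 GCC (Ala): third position 4-fold.
Codon 2 AUU (Ile): third position 3-fold.
Codon 3 CUU (Leu): third position 4-fold.
Codon 4 GGU (Gly): third position 4-fold.
Codon 5 ACC (Thr): third position 4-fold.
Codon 6 UUG (Leu): third position 2-fold.
Codon 7 UGG (Trp): third position 1-fold.
Four-fold degenerate third positions: 4.

4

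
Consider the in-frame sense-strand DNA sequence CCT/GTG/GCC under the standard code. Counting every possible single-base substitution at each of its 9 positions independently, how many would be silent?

9

Codon 1 (CCT, Pro): 3 synonymous substitutions.
Codon 2 (GTG, Val): 3 synonymous substitutions.
Codon 3 (GCC, Ala): 3 synonymous substitutions.
Total: 3 + 3 + 3 = 9.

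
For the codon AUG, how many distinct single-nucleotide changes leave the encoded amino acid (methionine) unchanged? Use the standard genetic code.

0

Position 1: none → 0 synonymous.
Position 2: none → 0 synonymous.
Position 3: none → 0 synonymous.
Total: 0 + 0 + 0 = 0.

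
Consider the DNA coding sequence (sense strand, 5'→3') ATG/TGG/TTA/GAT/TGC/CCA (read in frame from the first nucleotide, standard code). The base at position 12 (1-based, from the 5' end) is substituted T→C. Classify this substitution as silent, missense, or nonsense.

Position 12 falls in codon 4: GAT → Asp.
After the substitution the codon is GAC → Asp.
Both encode Asp, so the change is synonymous.

silent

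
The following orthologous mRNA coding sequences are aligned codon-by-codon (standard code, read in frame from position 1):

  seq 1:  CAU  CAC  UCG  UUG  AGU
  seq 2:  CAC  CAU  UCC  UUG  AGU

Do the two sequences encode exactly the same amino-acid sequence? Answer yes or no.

yes

Codon 1: CAU His / CAC His — synonymous.
Codon 2: CAC His / CAU His — synonymous.
Codon 3: UCG Ser / UCC Ser — synonymous.
Codon 4: UUG Leu / UUG Leu — identical.
Codon 5: AGU Ser / AGU Ser — identical.
Nonsynonymous differences: 0 → same protein.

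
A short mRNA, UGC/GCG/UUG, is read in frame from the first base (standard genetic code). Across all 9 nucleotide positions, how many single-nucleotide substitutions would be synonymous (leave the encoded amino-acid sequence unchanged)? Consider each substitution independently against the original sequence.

6

Codon 1 (UGC, Cys): 1 synonymous substitution.
Codon 2 (GCG, Ala): 3 synonymous substitutions.
Codon 3 (UUG, Leu): 2 synonymous substitutions.
Total: 1 + 3 + 2 = 6.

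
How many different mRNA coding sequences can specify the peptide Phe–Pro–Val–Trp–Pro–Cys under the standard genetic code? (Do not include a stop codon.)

256

Phe: 2 codons.
Pro: 4 codons.
Val: 4 codons.
Trp: 1 codon.
Pro: 4 codons.
Cys: 2 codons.
2 × 4 × 4 × 1 × 4 × 2 = 256.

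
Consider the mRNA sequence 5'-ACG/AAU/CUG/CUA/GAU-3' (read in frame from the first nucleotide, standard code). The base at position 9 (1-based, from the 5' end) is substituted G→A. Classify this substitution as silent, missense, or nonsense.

silent

Position 9 falls in codon 3: CUG → Leu.
After the substitution the codon is CUA → Leu.
Both encode Leu, so the change is synonymous.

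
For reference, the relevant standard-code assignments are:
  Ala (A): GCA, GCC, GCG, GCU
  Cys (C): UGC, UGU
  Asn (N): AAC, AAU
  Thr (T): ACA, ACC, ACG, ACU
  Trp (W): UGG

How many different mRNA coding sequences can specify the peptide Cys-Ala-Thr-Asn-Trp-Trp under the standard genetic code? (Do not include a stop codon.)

Cys: 2 codons.
Ala: 4 codons.
Thr: 4 codons.
Asn: 2 codons.
Trp: 1 codon.
Trp: 1 codon.
2 × 4 × 4 × 2 × 1 × 1 = 64.

64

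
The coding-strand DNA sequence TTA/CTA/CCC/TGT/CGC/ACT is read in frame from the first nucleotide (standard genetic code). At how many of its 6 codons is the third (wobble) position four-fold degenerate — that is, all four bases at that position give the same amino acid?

4

Codon 1 TTA (Leu): third position 2-fold.
Codon 2 CTA (Leu): third position 4-fold.
Codon 3 CCC (Pro): third position 4-fold.
Codon 4 TGT (Cys): third position 2-fold.
Codon 5 CGC (Arg): third position 4-fold.
Codon 6 ACT (Thr): third position 4-fold.
Four-fold degenerate third positions: 4.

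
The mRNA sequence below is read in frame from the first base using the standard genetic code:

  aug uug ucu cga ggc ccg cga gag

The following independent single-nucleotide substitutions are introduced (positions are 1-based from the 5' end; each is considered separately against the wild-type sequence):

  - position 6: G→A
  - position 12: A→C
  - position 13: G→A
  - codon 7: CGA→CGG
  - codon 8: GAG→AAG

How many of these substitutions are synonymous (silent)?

Codon 2: UUG (Leu) → UUA (Leu) — synonymous.
Codon 4: CGA (Arg) → CGC (Arg) — synonymous.
Codon 5: GGC (Gly) → AGC (Ser) — missense.
Codon 7: CGA (Arg) → CGG (Arg) — synonymous.
Codon 8: GAG (Glu) → AAG (Lys) — missense.
Synonymous: 3 of 5.

3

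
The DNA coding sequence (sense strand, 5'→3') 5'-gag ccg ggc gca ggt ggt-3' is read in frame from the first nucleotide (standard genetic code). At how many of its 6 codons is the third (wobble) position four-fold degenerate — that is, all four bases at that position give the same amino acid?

Codon 1 GAG (Glu): third position 2-fold.
Codon 2 CCG (Pro): third position 4-fold.
Codon 3 GGC (Gly): third position 4-fold.
Codon 4 GCA (Ala): third position 4-fold.
Codon 5 GGT (Gly): third position 4-fold.
Codon 6 GGT (Gly): third position 4-fold.
Four-fold degenerate third positions: 5.

5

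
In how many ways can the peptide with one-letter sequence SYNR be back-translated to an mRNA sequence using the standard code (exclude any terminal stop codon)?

144

Ser: 6 codons.
Tyr: 2 codons.
Asn: 2 codons.
Arg: 6 codons.
6 × 2 × 2 × 6 = 144.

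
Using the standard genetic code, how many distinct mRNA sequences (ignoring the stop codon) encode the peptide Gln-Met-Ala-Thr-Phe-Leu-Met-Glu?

768

Gln: 2 codons.
Met: 1 codon.
Ala: 4 codons.
Thr: 4 codons.
Phe: 2 codons.
Leu: 6 codons.
Met: 1 codon.
Glu: 2 codons.
2 × 1 × 4 × 4 × 2 × 6 × 1 × 2 = 768.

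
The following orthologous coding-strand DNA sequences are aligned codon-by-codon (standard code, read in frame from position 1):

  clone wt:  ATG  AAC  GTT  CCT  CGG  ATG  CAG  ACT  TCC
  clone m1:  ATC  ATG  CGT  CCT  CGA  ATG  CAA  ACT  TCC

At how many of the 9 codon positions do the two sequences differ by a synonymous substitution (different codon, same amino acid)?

Codon 1: ATG Met / ATC Ile — nonsynonymous.
Codon 2: AAC Asn / ATG Met — nonsynonymous.
Codon 3: GTT Val / CGT Arg — nonsynonymous.
Codon 4: CCT Pro / CCT Pro — identical.
Codon 5: CGG Arg / CGA Arg — synonymous.
Codon 6: ATG Met / ATG Met — identical.
Codon 7: CAG Gln / CAA Gln — synonymous.
Codon 8: ACT Thr / ACT Thr — identical.
Codon 9: TCC Ser / TCC Ser — identical.
Synonymous differences: 2.

2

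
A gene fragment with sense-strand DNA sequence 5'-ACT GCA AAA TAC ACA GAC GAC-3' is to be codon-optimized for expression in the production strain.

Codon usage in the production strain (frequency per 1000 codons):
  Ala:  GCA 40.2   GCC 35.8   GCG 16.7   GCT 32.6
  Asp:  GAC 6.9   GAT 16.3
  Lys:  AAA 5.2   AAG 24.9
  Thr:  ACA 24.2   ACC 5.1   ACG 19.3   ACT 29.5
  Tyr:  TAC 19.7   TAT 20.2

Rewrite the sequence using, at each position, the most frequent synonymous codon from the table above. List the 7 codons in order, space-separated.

ACT GCA AAG TAT ACT GAT GAT

Codon 1 (Thr): best is ACT at 29.5.
Codon 2 (Ala): best is GCA at 40.2.
Codon 3 (Lys): best is AAG at 24.9.
Codon 4 (Tyr): best is TAT at 20.2.
Codon 5 (Thr): best is ACT at 29.5.
Codon 6 (Asp): best is GAT at 16.3.
Codon 7 (Asp): best is GAT at 16.3.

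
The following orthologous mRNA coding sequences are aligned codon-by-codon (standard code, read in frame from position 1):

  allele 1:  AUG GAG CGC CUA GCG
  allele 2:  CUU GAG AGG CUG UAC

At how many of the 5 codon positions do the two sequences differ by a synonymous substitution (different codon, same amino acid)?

Codon 1: AUG Met / CUU Leu — nonsynonymous.
Codon 2: GAG Glu / GAG Glu — identical.
Codon 3: CGC Arg / AGG Arg — synonymous.
Codon 4: CUA Leu / CUG Leu — synonymous.
Codon 5: GCG Ala / UAC Tyr — nonsynonymous.
Synonymous differences: 2.

2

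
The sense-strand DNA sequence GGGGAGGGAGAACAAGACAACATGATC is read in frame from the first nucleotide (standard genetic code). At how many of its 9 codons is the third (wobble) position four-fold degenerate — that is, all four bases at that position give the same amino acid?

Codon 1 GGG (Gly): third position 4-fold.
Codon 2 GAG (Glu): third position 2-fold.
Codon 3 GGA (Gly): third position 4-fold.
Codon 4 GAA (Glu): third position 2-fold.
Codon 5 CAA (Gln): third position 2-fold.
Codon 6 GAC (Asp): third position 2-fold.
Codon 7 AAC (Asn): third position 2-fold.
Codon 8 ATG (Met): third position 1-fold.
Codon 9 ATC (Ile): third position 3-fold.
Four-fold degenerate third positions: 2.

2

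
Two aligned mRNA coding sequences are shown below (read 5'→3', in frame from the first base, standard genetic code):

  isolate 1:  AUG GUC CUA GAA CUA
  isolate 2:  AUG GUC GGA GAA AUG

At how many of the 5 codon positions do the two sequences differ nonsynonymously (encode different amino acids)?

Codon 1: AUG Met / AUG Met — identical.
Codon 2: GUC Val / GUC Val — identical.
Codon 3: CUA Leu / GGA Gly — nonsynonymous.
Codon 4: GAA Glu / GAA Glu — identical.
Codon 5: CUA Leu / AUG Met — nonsynonymous.
Nonsynonymous differences: 2.

2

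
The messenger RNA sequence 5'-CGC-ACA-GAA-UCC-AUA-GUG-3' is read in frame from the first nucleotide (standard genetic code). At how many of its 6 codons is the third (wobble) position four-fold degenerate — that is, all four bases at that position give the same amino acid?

Codon 1 CGC (Arg): third position 4-fold.
Codon 2 ACA (Thr): third position 4-fold.
Codon 3 GAA (Glu): third position 2-fold.
Codon 4 UCC (Ser): third position 4-fold.
Codon 5 AUA (Ile): third position 3-fold.
Codon 6 GUG (Val): third position 4-fold.
Four-fold degenerate third positions: 4.

4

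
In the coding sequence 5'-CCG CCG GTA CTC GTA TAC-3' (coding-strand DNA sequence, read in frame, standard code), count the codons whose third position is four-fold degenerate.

5

Codon 1 CCG (Pro): third position 4-fold.
Codon 2 CCG (Pro): third position 4-fold.
Codon 3 GTA (Val): third position 4-fold.
Codon 4 CTC (Leu): third position 4-fold.
Codon 5 GTA (Val): third position 4-fold.
Codon 6 TAC (Tyr): third position 2-fold.
Four-fold degenerate third positions: 5.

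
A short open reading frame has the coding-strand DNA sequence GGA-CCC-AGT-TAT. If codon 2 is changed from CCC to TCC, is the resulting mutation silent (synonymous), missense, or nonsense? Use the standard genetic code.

Position 4 falls in codon 2: CCC → Pro.
After the substitution the codon is TCC → Ser.
Pro ≠ Ser, so this is a missense mutation.

missense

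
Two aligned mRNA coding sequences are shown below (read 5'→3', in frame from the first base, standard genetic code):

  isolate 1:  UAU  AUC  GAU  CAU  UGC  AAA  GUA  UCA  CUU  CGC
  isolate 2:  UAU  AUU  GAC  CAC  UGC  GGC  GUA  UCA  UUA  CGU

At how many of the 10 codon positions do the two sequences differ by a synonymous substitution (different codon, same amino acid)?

5

Codon 1: UAU Tyr / UAU Tyr — identical.
Codon 2: AUC Ile / AUU Ile — synonymous.
Codon 3: GAU Asp / GAC Asp — synonymous.
Codon 4: CAU His / CAC His — synonymous.
Codon 5: UGC Cys / UGC Cys — identical.
Codon 6: AAA Lys / GGC Gly — nonsynonymous.
Codon 7: GUA Val / GUA Val — identical.
Codon 8: UCA Ser / UCA Ser — identical.
Codon 9: CUU Leu / UUA Leu — synonymous.
Codon 10: CGC Arg / CGU Arg — synonymous.
Synonymous differences: 5.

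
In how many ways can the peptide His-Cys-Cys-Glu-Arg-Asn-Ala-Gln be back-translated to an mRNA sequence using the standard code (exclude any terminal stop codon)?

1536

His: 2 codons.
Cys: 2 codons.
Cys: 2 codons.
Glu: 2 codons.
Arg: 6 codons.
Asn: 2 codons.
Ala: 4 codons.
Gln: 2 codons.
2 × 2 × 2 × 2 × 6 × 2 × 4 × 2 = 1536.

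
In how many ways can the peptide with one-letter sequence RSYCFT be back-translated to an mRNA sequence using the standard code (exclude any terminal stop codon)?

Arg: 6 codons.
Ser: 6 codons.
Tyr: 2 codons.
Cys: 2 codons.
Phe: 2 codons.
Thr: 4 codons.
6 × 6 × 2 × 2 × 2 × 4 = 1152.

1152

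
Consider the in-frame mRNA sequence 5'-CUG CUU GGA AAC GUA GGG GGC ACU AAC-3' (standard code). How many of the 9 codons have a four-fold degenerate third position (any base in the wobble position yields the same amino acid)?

7

Codon 1 CUG (Leu): third position 4-fold.
Codon 2 CUU (Leu): third position 4-fold.
Codon 3 GGA (Gly): third position 4-fold.
Codon 4 AAC (Asn): third position 2-fold.
Codon 5 GUA (Val): third position 4-fold.
Codon 6 GGG (Gly): third position 4-fold.
Codon 7 GGC (Gly): third position 4-fold.
Codon 8 ACU (Thr): third position 4-fold.
Codon 9 AAC (Asn): third position 2-fold.
Four-fold degenerate third positions: 7.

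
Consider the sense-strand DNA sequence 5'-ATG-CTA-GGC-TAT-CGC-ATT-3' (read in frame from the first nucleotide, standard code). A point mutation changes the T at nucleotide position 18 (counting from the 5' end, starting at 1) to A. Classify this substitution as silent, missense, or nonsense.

silent

Position 18 falls in codon 6: ATT → Ile.
After the substitution the codon is ATA → Ile.
Both encode Ile, so the change is synonymous.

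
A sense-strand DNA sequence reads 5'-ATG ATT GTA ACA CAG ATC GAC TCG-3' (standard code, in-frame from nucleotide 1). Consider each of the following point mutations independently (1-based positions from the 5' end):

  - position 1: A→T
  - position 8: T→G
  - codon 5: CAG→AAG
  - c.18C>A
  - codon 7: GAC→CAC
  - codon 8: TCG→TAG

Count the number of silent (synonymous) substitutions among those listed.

Codon 1: ATG (Met) → TTG (Leu) — missense.
Codon 3: GTA (Val) → GGA (Gly) — missense.
Codon 5: CAG (Gln) → AAG (Lys) — missense.
Codon 6: ATC (Ile) → ATA (Ile) — synonymous.
Codon 7: GAC (Asp) → CAC (His) — missense.
Codon 8: TCG (Ser) → TAG (Stop) — nonsense.
Synonymous: 1 of 6.

1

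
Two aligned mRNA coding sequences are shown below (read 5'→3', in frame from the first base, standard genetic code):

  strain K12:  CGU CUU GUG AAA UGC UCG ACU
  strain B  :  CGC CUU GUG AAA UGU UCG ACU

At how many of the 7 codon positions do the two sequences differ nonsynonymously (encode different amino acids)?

0

Codon 1: CGU Arg / CGC Arg — synonymous.
Codon 2: CUU Leu / CUU Leu — identical.
Codon 3: GUG Val / GUG Val — identical.
Codon 4: AAA Lys / AAA Lys — identical.
Codon 5: UGC Cys / UGU Cys — synonymous.
Codon 6: UCG Ser / UCG Ser — identical.
Codon 7: ACU Thr / ACU Thr — identical.
Nonsynonymous differences: 0.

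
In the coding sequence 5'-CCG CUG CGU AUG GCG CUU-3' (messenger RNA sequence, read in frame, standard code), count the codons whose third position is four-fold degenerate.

5

Codon 1 CCG (Pro): third position 4-fold.
Codon 2 CUG (Leu): third position 4-fold.
Codon 3 CGU (Arg): third position 4-fold.
Codon 4 AUG (Met): third position 1-fold.
Codon 5 GCG (Ala): third position 4-fold.
Codon 6 CUU (Leu): third position 4-fold.
Four-fold degenerate third positions: 5.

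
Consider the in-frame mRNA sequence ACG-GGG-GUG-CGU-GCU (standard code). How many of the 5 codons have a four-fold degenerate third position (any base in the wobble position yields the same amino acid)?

5

Codon 1 ACG (Thr): third position 4-fold.
Codon 2 GGG (Gly): third position 4-fold.
Codon 3 GUG (Val): third position 4-fold.
Codon 4 CGU (Arg): third position 4-fold.
Codon 5 GCU (Ala): third position 4-fold.
Four-fold degenerate third positions: 5.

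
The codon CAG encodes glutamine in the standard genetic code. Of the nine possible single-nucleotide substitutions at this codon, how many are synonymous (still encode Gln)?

Position 1: none → 0 synonymous.
Position 2: none → 0 synonymous.
Position 3: CAA → 1 synonymous.
Total: 0 + 0 + 1 = 1.

1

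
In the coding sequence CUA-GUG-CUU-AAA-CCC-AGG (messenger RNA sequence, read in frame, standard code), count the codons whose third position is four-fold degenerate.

Codon 1 CUA (Leu): third position 4-fold.
Codon 2 GUG (Val): third position 4-fold.
Codon 3 CUU (Leu): third position 4-fold.
Codon 4 AAA (Lys): third position 2-fold.
Codon 5 CCC (Pro): third position 4-fold.
Codon 6 AGG (Arg): third position 2-fold.
Four-fold degenerate third positions: 4.

4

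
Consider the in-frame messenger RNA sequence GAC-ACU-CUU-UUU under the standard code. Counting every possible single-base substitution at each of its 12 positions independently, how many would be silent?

Codon 1 (GAC, Asp): 1 synonymous substitution.
Codon 2 (ACU, Thr): 3 synonymous substitutions.
Codon 3 (CUU, Leu): 3 synonymous substitutions.
Codon 4 (UUU, Phe): 1 synonymous substitution.
Total: 1 + 3 + 3 + 1 = 8.

8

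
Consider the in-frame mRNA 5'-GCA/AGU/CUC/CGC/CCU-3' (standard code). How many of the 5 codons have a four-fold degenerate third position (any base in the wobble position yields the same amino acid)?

4

Codon 1 GCA (Ala): third position 4-fold.
Codon 2 AGU (Ser): third position 2-fold.
Codon 3 CUC (Leu): third position 4-fold.
Codon 4 CGC (Arg): third position 4-fold.
Codon 5 CCU (Pro): third position 4-fold.
Four-fold degenerate third positions: 4.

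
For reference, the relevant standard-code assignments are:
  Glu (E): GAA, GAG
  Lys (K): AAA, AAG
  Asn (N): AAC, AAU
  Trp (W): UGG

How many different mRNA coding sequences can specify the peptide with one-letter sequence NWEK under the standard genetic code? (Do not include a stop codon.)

8

Asn: 2 codons.
Trp: 1 codon.
Glu: 2 codons.
Lys: 2 codons.
2 × 1 × 2 × 2 = 8.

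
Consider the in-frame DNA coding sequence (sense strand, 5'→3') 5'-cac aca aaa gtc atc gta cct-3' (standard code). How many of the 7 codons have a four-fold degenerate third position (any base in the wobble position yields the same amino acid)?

Codon 1 CAC (His): third position 2-fold.
Codon 2 ACA (Thr): third position 4-fold.
Codon 3 AAA (Lys): third position 2-fold.
Codon 4 GTC (Val): third position 4-fold.
Codon 5 ATC (Ile): third position 3-fold.
Codon 6 GTA (Val): third position 4-fold.
Codon 7 CCT (Pro): third position 4-fold.
Four-fold degenerate third positions: 4.

4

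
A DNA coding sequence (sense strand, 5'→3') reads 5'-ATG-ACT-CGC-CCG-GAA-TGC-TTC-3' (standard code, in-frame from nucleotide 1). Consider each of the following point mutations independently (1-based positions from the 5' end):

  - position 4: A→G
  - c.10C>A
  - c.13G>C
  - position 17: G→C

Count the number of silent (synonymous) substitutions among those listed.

0

Codon 2: ACT (Thr) → GCT (Ala) — missense.
Codon 4: CCG (Pro) → ACG (Thr) — missense.
Codon 5: GAA (Glu) → CAA (Gln) — missense.
Codon 6: TGC (Cys) → TCC (Ser) — missense.
Synonymous: 0 of 4.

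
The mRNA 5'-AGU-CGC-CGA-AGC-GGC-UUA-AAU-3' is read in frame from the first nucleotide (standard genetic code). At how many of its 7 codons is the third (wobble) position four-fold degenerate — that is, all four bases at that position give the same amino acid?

Codon 1 AGU (Ser): third position 2-fold.
Codon 2 CGC (Arg): third position 4-fold.
Codon 3 CGA (Arg): third position 4-fold.
Codon 4 AGC (Ser): third position 2-fold.
Codon 5 GGC (Gly): third position 4-fold.
Codon 6 UUA (Leu): third position 2-fold.
Codon 7 AAU (Asn): third position 2-fold.
Four-fold degenerate third positions: 3.

3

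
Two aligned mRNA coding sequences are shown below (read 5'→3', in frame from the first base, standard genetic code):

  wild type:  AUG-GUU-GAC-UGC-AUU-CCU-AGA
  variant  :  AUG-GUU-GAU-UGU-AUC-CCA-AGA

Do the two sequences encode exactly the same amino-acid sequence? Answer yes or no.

yes

Codon 1: AUG Met / AUG Met — identical.
Codon 2: GUU Val / GUU Val — identical.
Codon 3: GAC Asp / GAU Asp — synonymous.
Codon 4: UGC Cys / UGU Cys — synonymous.
Codon 5: AUU Ile / AUC Ile — synonymous.
Codon 6: CCU Pro / CCA Pro — synonymous.
Codon 7: AGA Arg / AGA Arg — identical.
Nonsynonymous differences: 0 → same protein.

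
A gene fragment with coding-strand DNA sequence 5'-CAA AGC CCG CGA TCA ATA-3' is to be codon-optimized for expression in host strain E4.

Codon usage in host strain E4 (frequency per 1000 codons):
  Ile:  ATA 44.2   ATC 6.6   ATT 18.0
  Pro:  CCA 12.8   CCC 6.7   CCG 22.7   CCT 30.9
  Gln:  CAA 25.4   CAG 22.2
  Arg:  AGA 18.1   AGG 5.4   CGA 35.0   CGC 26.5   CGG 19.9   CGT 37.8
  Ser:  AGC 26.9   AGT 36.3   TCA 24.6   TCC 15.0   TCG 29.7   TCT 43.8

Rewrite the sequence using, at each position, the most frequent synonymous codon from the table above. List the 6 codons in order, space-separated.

Codon 1 (Gln): best is CAA at 25.4.
Codon 2 (Ser): best is TCT at 43.8.
Codon 3 (Pro): best is CCT at 30.9.
Codon 4 (Arg): best is CGT at 37.8.
Codon 5 (Ser): best is TCT at 43.8.
Codon 6 (Ile): best is ATA at 44.2.

CAA TCT CCT CGT TCT ATA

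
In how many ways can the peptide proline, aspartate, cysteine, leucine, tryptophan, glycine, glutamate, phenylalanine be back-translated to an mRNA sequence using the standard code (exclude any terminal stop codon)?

Pro: 4 codons.
Asp: 2 codons.
Cys: 2 codons.
Leu: 6 codons.
Trp: 1 codon.
Gly: 4 codons.
Glu: 2 codons.
Phe: 2 codons.
4 × 2 × 2 × 6 × 1 × 4 × 2 × 2 = 1536.

1536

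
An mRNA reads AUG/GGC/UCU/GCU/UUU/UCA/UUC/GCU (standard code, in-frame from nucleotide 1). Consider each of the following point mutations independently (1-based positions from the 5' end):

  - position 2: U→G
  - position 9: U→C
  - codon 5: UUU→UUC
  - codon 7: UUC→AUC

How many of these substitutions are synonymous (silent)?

Codon 1: AUG (Met) → AGG (Arg) — missense.
Codon 3: UCU (Ser) → UCC (Ser) — synonymous.
Codon 5: UUU (Phe) → UUC (Phe) — synonymous.
Codon 7: UUC (Phe) → AUC (Ile) — missense.
Synonymous: 2 of 4.

2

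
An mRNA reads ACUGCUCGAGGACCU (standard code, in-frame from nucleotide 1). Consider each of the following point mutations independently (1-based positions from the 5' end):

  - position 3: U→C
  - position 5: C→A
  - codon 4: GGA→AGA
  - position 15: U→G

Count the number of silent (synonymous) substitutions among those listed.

2

Codon 1: ACU (Thr) → ACC (Thr) — synonymous.
Codon 2: GCU (Ala) → GAU (Asp) — missense.
Codon 4: GGA (Gly) → AGA (Arg) — missense.
Codon 5: CCU (Pro) → CCG (Pro) — synonymous.
Synonymous: 2 of 4.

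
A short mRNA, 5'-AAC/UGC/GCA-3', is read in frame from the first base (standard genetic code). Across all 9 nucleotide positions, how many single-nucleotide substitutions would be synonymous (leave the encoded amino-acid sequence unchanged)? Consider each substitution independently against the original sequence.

5

Codon 1 (AAC, Asn): 1 synonymous substitution.
Codon 2 (UGC, Cys): 1 synonymous substitution.
Codon 3 (GCA, Ala): 3 synonymous substitutions.
Total: 1 + 1 + 3 = 5.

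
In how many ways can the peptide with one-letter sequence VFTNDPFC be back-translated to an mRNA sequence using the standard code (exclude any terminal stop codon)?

Val: 4 codons.
Phe: 2 codons.
Thr: 4 codons.
Asn: 2 codons.
Asp: 2 codons.
Pro: 4 codons.
Phe: 2 codons.
Cys: 2 codons.
4 × 2 × 4 × 2 × 2 × 4 × 2 × 2 = 2048.

2048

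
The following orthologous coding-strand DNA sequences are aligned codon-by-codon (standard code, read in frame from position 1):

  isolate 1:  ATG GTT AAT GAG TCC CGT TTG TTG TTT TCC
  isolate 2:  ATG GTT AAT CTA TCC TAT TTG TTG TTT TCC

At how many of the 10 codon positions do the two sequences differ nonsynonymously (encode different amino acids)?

2

Codon 1: ATG Met / ATG Met — identical.
Codon 2: GTT Val / GTT Val — identical.
Codon 3: AAT Asn / AAT Asn — identical.
Codon 4: GAG Glu / CTA Leu — nonsynonymous.
Codon 5: TCC Ser / TCC Ser — identical.
Codon 6: CGT Arg / TAT Tyr — nonsynonymous.
Codon 7: TTG Leu / TTG Leu — identical.
Codon 8: TTG Leu / TTG Leu — identical.
Codon 9: TTT Phe / TTT Phe — identical.
Codon 10: TCC Ser / TCC Ser — identical.
Nonsynonymous differences: 2.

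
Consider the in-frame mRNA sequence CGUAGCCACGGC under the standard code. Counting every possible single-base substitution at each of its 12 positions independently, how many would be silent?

8

Codon 1 (CGU, Arg): 3 synonymous substitutions.
Codon 2 (AGC, Ser): 1 synonymous substitution.
Codon 3 (CAC, His): 1 synonymous substitution.
Codon 4 (GGC, Gly): 3 synonymous substitutions.
Total: 3 + 1 + 1 + 3 = 8.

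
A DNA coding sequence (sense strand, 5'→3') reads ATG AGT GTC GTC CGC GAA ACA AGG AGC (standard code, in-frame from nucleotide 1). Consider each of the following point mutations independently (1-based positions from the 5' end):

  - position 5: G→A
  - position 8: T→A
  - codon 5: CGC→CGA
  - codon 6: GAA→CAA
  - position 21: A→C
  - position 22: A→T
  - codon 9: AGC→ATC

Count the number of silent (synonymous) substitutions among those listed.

Codon 2: AGT (Ser) → AAT (Asn) — missense.
Codon 3: GTC (Val) → GAC (Asp) — missense.
Codon 5: CGC (Arg) → CGA (Arg) — synonymous.
Codon 6: GAA (Glu) → CAA (Gln) — missense.
Codon 7: ACA (Thr) → ACC (Thr) — synonymous.
Codon 8: AGG (Arg) → TGG (Trp) — missense.
Codon 9: AGC (Ser) → ATC (Ile) — missense.
Synonymous: 2 of 7.

2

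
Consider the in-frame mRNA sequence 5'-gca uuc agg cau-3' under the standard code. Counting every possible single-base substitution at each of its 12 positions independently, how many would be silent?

Codon 1 (GCA, Ala): 3 synonymous substitutions.
Codon 2 (UUC, Phe): 1 synonymous substitution.
Codon 3 (AGG, Arg): 2 synonymous substitutions.
Codon 4 (CAU, His): 1 synonymous substitution.
Total: 3 + 1 + 2 + 1 = 7.

7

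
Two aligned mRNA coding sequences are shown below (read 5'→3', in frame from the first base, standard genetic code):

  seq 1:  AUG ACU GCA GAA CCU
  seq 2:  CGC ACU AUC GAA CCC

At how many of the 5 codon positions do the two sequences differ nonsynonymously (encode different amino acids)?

2

Codon 1: AUG Met / CGC Arg — nonsynonymous.
Codon 2: ACU Thr / ACU Thr — identical.
Codon 3: GCA Ala / AUC Ile — nonsynonymous.
Codon 4: GAA Glu / GAA Glu — identical.
Codon 5: CCU Pro / CCC Pro — synonymous.
Nonsynonymous differences: 2.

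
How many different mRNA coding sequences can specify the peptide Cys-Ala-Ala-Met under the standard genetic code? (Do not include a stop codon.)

32

Cys: 2 codons.
Ala: 4 codons.
Ala: 4 codons.
Met: 1 codon.
2 × 4 × 4 × 1 = 32.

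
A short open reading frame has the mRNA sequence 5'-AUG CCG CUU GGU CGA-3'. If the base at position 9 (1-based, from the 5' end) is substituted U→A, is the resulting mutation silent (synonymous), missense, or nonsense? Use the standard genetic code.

Position 9 falls in codon 3: CUU → Leu.
After the substitution the codon is CUA → Leu.
Both encode Leu, so the change is synonymous.

silent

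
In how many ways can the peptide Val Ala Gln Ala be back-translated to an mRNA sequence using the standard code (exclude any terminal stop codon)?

Val: 4 codons.
Ala: 4 codons.
Gln: 2 codons.
Ala: 4 codons.
4 × 4 × 2 × 4 = 128.

128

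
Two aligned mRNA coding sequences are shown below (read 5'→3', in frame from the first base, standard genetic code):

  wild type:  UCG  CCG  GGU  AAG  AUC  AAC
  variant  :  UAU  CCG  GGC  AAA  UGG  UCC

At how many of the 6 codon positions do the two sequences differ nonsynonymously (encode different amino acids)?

Codon 1: UCG Ser / UAU Tyr — nonsynonymous.
Codon 2: CCG Pro / CCG Pro — identical.
Codon 3: GGU Gly / GGC Gly — synonymous.
Codon 4: AAG Lys / AAA Lys — synonymous.
Codon 5: AUC Ile / UGG Trp — nonsynonymous.
Codon 6: AAC Asn / UCC Ser — nonsynonymous.
Nonsynonymous differences: 3.

3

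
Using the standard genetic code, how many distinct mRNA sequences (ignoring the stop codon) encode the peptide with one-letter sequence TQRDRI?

Thr: 4 codons.
Gln: 2 codons.
Arg: 6 codons.
Asp: 2 codons.
Arg: 6 codons.
Ile: 3 codons.
4 × 2 × 6 × 2 × 6 × 3 = 1728.

1728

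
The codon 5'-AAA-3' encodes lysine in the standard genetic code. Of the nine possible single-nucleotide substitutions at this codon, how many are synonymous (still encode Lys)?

Position 1: none → 0 synonymous.
Position 2: none → 0 synonymous.
Position 3: AAG → 1 synonymous.
Total: 0 + 0 + 1 = 1.

1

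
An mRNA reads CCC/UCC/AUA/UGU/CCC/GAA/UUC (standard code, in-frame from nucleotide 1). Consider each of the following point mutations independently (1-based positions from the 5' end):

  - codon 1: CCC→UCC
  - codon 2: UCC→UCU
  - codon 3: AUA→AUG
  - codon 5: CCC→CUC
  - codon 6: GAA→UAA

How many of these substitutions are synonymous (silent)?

Codon 1: CCC (Pro) → UCC (Ser) — missense.
Codon 2: UCC (Ser) → UCU (Ser) — synonymous.
Codon 3: AUA (Ile) → AUG (Met) — missense.
Codon 5: CCC (Pro) → CUC (Leu) — missense.
Codon 6: GAA (Glu) → UAA (Stop) — nonsense.
Synonymous: 1 of 5.

1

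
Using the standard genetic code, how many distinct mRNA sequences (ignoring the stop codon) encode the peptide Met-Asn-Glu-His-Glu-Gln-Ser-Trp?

Met: 1 codon.
Asn: 2 codons.
Glu: 2 codons.
His: 2 codons.
Glu: 2 codons.
Gln: 2 codons.
Ser: 6 codons.
Trp: 1 codon.
1 × 2 × 2 × 2 × 2 × 2 × 6 × 1 = 192.

192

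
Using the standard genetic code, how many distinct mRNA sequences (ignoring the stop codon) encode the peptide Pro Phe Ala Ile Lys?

192

Pro: 4 codons.
Phe: 2 codons.
Ala: 4 codons.
Ile: 3 codons.
Lys: 2 codons.
4 × 2 × 4 × 3 × 2 = 192.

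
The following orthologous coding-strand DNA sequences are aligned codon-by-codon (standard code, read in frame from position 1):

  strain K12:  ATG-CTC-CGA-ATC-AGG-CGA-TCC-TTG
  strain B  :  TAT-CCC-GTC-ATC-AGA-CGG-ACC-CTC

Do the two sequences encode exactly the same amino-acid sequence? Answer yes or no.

Codon 1: ATG Met / TAT Tyr — nonsynonymous.
Codon 2: CTC Leu / CCC Pro — nonsynonymous.
Codon 3: CGA Arg / GTC Val — nonsynonymous.
Codon 4: ATC Ile / ATC Ile — identical.
Codon 5: AGG Arg / AGA Arg — synonymous.
Codon 6: CGA Arg / CGG Arg — synonymous.
Codon 7: TCC Ser / ACC Thr — nonsynonymous.
Codon 8: TTG Leu / CTC Leu — synonymous.
Nonsynonymous differences: 4 → different protein.

no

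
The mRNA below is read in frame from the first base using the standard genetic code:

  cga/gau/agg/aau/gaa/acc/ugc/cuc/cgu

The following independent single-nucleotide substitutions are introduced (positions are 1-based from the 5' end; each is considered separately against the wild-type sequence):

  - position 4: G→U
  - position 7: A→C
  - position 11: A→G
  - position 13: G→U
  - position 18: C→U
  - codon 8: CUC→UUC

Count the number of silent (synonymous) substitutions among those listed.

2

Codon 2: GAU (Asp) → UAU (Tyr) — missense.
Codon 3: AGG (Arg) → CGG (Arg) — synonymous.
Codon 4: AAU (Asn) → AGU (Ser) — missense.
Codon 5: GAA (Glu) → UAA (Stop) — nonsense.
Codon 6: ACC (Thr) → ACU (Thr) — synonymous.
Codon 8: CUC (Leu) → UUC (Phe) — missense.
Synonymous: 2 of 6.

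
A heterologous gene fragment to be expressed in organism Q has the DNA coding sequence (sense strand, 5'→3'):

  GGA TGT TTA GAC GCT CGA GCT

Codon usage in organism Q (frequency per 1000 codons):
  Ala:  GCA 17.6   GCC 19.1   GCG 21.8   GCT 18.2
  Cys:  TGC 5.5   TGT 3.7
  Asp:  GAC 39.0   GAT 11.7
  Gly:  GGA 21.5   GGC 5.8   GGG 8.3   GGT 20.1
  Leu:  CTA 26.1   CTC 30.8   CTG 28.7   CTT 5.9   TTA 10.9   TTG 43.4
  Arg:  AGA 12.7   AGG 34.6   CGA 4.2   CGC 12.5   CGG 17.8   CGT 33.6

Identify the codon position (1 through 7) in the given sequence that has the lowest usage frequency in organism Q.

Codon 1 GGA (Gly): 21.5 per 1000.
Codon 2 TGT (Cys): 3.7 per 1000.
Codon 3 TTA (Leu): 10.9 per 1000.
Codon 4 GAC (Asp): 39.0 per 1000.
Codon 5 GCT (Ala): 18.2 per 1000.
Codon 6 CGA (Arg): 4.2 per 1000.
Codon 7 GCT (Ala): 18.2 per 1000.
Lowest frequency is 3.7 at codon 2.

2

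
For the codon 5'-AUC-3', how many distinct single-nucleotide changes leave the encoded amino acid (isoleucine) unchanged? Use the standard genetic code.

Position 1: none → 0 synonymous.
Position 2: none → 0 synonymous.
Position 3: AUU, AUA → 2 synonymous.
Total: 0 + 0 + 2 = 2.

2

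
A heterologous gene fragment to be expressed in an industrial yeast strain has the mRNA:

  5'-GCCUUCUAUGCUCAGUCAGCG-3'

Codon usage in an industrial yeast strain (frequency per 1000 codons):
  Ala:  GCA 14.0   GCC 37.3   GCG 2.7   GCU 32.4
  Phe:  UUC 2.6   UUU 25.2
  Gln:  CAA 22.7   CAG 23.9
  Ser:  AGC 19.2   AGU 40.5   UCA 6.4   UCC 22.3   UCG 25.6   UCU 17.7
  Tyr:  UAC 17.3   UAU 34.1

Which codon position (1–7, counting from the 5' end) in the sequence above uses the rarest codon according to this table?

2

Codon 1 GCC (Ala): 37.3 per 1000.
Codon 2 UUC (Phe): 2.6 per 1000.
Codon 3 UAU (Tyr): 34.1 per 1000.
Codon 4 GCU (Ala): 32.4 per 1000.
Codon 5 CAG (Gln): 23.9 per 1000.
Codon 6 UCA (Ser): 6.4 per 1000.
Codon 7 GCG (Ala): 2.7 per 1000.
Lowest frequency is 2.6 at codon 2.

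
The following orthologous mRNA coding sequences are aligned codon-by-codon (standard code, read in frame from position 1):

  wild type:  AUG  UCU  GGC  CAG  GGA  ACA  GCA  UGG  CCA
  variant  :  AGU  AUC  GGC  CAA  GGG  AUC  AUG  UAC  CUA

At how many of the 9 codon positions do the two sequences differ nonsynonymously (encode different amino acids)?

6

Codon 1: AUG Met / AGU Ser — nonsynonymous.
Codon 2: UCU Ser / AUC Ile — nonsynonymous.
Codon 3: GGC Gly / GGC Gly — identical.
Codon 4: CAG Gln / CAA Gln — synonymous.
Codon 5: GGA Gly / GGG Gly — synonymous.
Codon 6: ACA Thr / AUC Ile — nonsynonymous.
Codon 7: GCA Ala / AUG Met — nonsynonymous.
Codon 8: UGG Trp / UAC Tyr — nonsynonymous.
Codon 9: CCA Pro / CUA Leu — nonsynonymous.
Nonsynonymous differences: 6.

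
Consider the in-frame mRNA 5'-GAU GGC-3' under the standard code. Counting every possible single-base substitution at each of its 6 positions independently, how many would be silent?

Codon 1 (GAU, Asp): 1 synonymous substitution.
Codon 2 (GGC, Gly): 3 synonymous substitutions.
Total: 1 + 3 = 4.

4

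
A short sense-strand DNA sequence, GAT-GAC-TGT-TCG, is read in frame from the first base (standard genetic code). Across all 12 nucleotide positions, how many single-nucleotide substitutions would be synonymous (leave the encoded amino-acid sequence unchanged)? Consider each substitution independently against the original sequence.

6

Codon 1 (GAT, Asp): 1 synonymous substitution.
Codon 2 (GAC, Asp): 1 synonymous substitution.
Codon 3 (TGT, Cys): 1 synonymous substitution.
Codon 4 (TCG, Ser): 3 synonymous substitutions.
Total: 1 + 1 + 1 + 3 = 6.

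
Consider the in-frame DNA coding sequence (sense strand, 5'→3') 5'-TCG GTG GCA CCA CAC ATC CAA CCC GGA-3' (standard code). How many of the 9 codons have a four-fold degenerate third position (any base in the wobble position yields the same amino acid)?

Codon 1 TCG (Ser): third position 4-fold.
Codon 2 GTG (Val): third position 4-fold.
Codon 3 GCA (Ala): third position 4-fold.
Codon 4 CCA (Pro): third position 4-fold.
Codon 5 CAC (His): third position 2-fold.
Codon 6 ATC (Ile): third position 3-fold.
Codon 7 CAA (Gln): third position 2-fold.
Codon 8 CCC (Pro): third position 4-fold.
Codon 9 GGA (Gly): third position 4-fold.
Four-fold degenerate third positions: 6.

6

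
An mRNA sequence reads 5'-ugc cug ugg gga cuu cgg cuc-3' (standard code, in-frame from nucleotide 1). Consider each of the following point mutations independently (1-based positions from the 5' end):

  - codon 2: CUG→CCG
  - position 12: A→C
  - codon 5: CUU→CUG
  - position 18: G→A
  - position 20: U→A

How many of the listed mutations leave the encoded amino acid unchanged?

3

Codon 2: CUG (Leu) → CCG (Pro) — missense.
Codon 4: GGA (Gly) → GGC (Gly) — synonymous.
Codon 5: CUU (Leu) → CUG (Leu) — synonymous.
Codon 6: CGG (Arg) → CGA (Arg) — synonymous.
Codon 7: CUC (Leu) → CAC (His) — missense.
Synonymous: 3 of 5.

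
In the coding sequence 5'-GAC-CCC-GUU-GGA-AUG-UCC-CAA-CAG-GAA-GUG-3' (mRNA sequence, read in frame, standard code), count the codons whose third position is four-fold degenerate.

Codon 1 GAC (Asp): third position 2-fold.
Codon 2 CCC (Pro): third position 4-fold.
Codon 3 GUU (Val): third position 4-fold.
Codon 4 GGA (Gly): third position 4-fold.
Codon 5 AUG (Met): third position 1-fold.
Codon 6 UCC (Ser): third position 4-fold.
Codon 7 CAA (Gln): third position 2-fold.
Codon 8 CAG (Gln): third position 2-fold.
Codon 9 GAA (Glu): third position 2-fold.
Codon 10 GUG (Val): third position 4-fold.
Four-fold degenerate third positions: 5.

5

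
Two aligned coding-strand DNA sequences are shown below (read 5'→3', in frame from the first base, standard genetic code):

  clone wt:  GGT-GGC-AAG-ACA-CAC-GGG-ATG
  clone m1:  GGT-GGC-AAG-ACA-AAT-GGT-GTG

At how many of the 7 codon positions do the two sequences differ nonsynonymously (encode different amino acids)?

Codon 1: GGT Gly / GGT Gly — identical.
Codon 2: GGC Gly / GGC Gly — identical.
Codon 3: AAG Lys / AAG Lys — identical.
Codon 4: ACA Thr / ACA Thr — identical.
Codon 5: CAC His / AAT Asn — nonsynonymous.
Codon 6: GGG Gly / GGT Gly — synonymous.
Codon 7: ATG Met / GTG Val — nonsynonymous.
Nonsynonymous differences: 2.

2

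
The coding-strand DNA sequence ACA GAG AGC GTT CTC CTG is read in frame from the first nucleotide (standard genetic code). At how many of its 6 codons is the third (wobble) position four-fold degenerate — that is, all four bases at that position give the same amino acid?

4

Codon 1 ACA (Thr): third position 4-fold.
Codon 2 GAG (Glu): third position 2-fold.
Codon 3 AGC (Ser): third position 2-fold.
Codon 4 GTT (Val): third position 4-fold.
Codon 5 CTC (Leu): third position 4-fold.
Codon 6 CTG (Leu): third position 4-fold.
Four-fold degenerate third positions: 4.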